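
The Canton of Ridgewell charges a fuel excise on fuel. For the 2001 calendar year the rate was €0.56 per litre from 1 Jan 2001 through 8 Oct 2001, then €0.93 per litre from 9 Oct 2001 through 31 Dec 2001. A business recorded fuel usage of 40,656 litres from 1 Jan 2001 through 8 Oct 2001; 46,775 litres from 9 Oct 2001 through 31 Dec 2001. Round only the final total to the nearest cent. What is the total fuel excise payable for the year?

1 Jan – 8 Oct 2001: 40,656 litres at €0.56/litre → €22767.36
9 Oct – 31 Dec 2001: 46,775 litres at €0.93/litre → €43500.75

€66268.11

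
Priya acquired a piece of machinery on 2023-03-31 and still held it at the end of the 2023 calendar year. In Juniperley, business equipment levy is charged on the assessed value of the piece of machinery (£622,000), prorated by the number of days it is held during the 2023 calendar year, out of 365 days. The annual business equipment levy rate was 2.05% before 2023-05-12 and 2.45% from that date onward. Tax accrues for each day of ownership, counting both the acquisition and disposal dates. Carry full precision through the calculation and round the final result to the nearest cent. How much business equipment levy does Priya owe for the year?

£11,236.90

2023-03-31 to 2023-05-11: 42 days at 2.05% → £622,000 × 2.05% × 42/365 = £1,467.2384
2023-05-12 to 2023-12-31: 234 days at 2.45% → £622,000 × 2.45% × 234/365 = £9,769.6603
Total = £11,236.8986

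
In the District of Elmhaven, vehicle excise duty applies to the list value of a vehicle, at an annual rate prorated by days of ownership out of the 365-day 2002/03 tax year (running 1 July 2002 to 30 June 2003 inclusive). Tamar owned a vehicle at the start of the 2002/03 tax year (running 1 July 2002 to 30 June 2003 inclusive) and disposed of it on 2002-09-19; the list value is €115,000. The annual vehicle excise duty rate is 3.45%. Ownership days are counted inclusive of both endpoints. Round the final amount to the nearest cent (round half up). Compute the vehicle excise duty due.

Days held (2002-07-01 to 2002-09-19): 81 out of 365
Tax = €115,000 × 3.45% × 81/365 = €880.4589

€880.46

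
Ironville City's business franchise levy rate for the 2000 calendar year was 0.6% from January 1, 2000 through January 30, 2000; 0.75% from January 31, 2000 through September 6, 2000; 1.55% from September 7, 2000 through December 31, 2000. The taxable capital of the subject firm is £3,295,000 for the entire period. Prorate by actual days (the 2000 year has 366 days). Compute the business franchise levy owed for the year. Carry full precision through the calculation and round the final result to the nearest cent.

£32,661.91

January 1 – January 30, 2000: 30 days at 0.6% → £3,295,000 × 0.6% × 30/366 = £1,620.4918
January 31 – September 6, 2000: 220 days at 0.75% → £3,295,000 × 0.75% × 220/366 = £14,854.5082
September 7 – December 31, 2000: 116 days at 1.55% → £3,295,000 × 1.55% × 116/366 = £16,186.9126
Total = £32,661.9126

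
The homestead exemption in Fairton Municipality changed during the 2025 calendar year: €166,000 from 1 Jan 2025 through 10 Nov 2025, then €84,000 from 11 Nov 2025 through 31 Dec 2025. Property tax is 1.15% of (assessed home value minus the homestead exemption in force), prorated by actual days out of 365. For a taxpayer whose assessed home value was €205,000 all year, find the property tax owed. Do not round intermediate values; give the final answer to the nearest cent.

1 Jan – 10 Nov 2025: 314 days, exemption €166,000 → (€205,000 − €166,000) × 1.15% × 314/365 = €385.8329
11 Nov – 31 Dec 2025: 51 days, exemption €84,000 → (€205,000 − €84,000) × 1.15% × 51/365 = €194.4288
Total = €580.2616

€580.26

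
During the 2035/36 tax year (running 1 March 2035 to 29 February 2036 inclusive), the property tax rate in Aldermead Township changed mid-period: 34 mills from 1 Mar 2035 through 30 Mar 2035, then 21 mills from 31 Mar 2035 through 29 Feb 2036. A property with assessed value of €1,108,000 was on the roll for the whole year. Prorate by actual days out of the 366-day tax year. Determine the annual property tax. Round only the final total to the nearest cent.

€24,448.66

1 Mar – 30 Mar 2035: 30 days at 34 mills → €1,108,000 × 3.4% × 30/366 = €3,087.8689
31 Mar 2035 – 29 Feb 2036: 336 days at 21 mills → €1,108,000 × 2.1% × 336/366 = €21,360.7869
Total = €24,448.6557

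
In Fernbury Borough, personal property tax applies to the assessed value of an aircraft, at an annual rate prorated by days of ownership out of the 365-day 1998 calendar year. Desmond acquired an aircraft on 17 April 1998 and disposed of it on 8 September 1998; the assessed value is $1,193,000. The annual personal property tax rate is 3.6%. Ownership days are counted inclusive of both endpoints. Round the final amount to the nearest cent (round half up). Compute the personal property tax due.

$17,061.53

Days held (17 April – 8 September 1998): 145 out of 365
Tax = $1,193,000 × 3.6% × 145/365 = $17,061.5342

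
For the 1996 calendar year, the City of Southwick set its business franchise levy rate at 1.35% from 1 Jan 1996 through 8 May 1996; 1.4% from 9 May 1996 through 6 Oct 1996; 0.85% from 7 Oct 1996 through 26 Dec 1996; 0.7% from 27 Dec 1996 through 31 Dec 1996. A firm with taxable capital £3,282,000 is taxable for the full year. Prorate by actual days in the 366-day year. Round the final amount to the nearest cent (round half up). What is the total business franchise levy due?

£41,060.87

1 Jan – 8 May 1996: 129 days at 1.35% → £3,282,000 × 1.35% × 129/366 = £15,616.4016
9 May – 6 Oct 1996: 151 days at 1.4% → £3,282,000 × 1.4% × 151/366 = £18,956.6885
7 Oct – 26 Dec 1996: 81 days at 0.85% → £3,282,000 × 0.85% × 81/366 = £6,173.9262
27 Dec – 31 Dec 1996: 5 days at 0.7% → £3,282,000 × 0.7% × 5/366 = £313.8525
Total = £41,060.8689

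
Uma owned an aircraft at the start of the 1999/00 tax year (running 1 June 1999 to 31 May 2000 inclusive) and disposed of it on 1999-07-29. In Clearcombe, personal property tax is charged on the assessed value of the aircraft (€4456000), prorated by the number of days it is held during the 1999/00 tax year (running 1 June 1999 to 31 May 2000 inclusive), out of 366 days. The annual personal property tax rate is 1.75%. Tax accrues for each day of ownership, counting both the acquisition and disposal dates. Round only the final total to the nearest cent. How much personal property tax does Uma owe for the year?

€12570.55

Days held (1999-06-01 to 1999-07-29): 59 out of 366
Tax = €4456000 × 1.75% × 59/366 = €12570.5464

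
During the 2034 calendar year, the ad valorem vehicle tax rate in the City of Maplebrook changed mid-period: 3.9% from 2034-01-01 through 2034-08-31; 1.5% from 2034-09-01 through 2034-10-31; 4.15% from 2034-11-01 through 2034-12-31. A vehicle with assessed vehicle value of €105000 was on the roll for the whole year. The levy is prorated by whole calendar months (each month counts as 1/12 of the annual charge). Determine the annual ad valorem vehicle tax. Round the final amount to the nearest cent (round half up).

€3718.75

2034-01-01 to 2034-08-31: 8 months at 3.9% → €105000 × 3.9% × 8/12 = €2730.0000
2034-09-01 to 2034-10-31: 2 months at 1.5% → €105000 × 1.5% × 2/12 = €262.5000
2034-11-01 to 2034-12-31: 2 months at 4.15% → €105000 × 4.15% × 2/12 = €726.2500
Total = €3718.7500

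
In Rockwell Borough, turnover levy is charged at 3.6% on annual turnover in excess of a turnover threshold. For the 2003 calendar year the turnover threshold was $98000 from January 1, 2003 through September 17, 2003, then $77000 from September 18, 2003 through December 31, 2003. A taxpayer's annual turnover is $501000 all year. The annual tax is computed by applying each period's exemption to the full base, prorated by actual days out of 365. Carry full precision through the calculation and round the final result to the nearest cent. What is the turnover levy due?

January 1 – September 17, 2003: 260 days, exemption $98000 → ($501000 − $98000) × 3.6% × 260/365 = $10334.4658
September 18 – December 31, 2003: 105 days, exemption $77000 → ($501000 − $77000) × 3.6% × 105/365 = $4391.0137
Total = $14725.4795

$14725.48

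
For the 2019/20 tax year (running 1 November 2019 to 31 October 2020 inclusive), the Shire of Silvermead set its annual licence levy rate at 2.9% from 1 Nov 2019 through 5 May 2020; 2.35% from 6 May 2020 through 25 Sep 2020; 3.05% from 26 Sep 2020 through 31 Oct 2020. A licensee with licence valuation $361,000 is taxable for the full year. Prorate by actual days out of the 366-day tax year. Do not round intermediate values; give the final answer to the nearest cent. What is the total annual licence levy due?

$9,746.51

1 Nov 2019 – 5 May 2020: 187 days at 2.9% → $361,000 × 2.9% × 187/366 = $5,348.9153
6 May – 25 Sep 2020: 143 days at 2.35% → $361,000 × 2.35% × 143/366 = $3,314.5915
26 Sep – 31 Oct 2020: 36 days at 3.05% → $361,000 × 3.05% × 36/366 = $1,083.0000
Total = $9,746.5068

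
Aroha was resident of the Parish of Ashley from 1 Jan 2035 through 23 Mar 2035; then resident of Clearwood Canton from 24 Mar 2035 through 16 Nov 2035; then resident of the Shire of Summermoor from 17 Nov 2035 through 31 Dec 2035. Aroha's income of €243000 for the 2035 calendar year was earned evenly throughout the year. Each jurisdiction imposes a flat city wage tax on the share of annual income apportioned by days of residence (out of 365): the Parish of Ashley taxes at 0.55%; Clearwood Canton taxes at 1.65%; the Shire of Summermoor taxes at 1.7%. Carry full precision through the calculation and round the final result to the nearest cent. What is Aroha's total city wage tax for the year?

€3423.97

The Parish of Ashley, 1 Jan – 23 Mar 2035: 82 days → €243000 × 0.55% × 82/365 = €300.2548
Clearwood Canton, 24 Mar – 16 Nov 2035: 238 days → €243000 × 1.65% × 238/365 = €2614.4137
The Shire of Summermoor, 17 Nov – 31 Dec 2035: 45 days → €243000 × 1.7% × 45/365 = €509.3014
Total = €3423.9699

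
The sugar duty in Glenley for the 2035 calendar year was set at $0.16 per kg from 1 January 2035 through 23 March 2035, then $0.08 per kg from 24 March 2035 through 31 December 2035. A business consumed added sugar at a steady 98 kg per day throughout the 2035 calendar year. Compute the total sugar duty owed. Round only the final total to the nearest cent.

$3,504.48

1 January – 23 March 2035: 82 days × 98 kg/day = 8,036 kg at $0.16/kg → $1,285.76
24 March – 31 December 2035: 283 days × 98 kg/day = 27,734 kg at $0.08/kg → $2,218.72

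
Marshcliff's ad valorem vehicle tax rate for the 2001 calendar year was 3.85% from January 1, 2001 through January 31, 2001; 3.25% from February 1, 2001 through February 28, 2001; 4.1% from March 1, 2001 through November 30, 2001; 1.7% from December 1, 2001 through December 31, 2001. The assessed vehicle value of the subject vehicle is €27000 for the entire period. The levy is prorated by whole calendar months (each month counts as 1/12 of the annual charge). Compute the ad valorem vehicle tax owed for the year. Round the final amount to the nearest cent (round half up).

January 1 – January 31, 2001: 1 month at 3.85% → €27000 × 3.85% × 1/12 = €86.6250
February 1 – February 28, 2001: 1 month at 3.25% → €27000 × 3.25% × 1/12 = €73.1250
March 1 – November 30, 2001: 9 months at 4.1% → €27000 × 4.1% × 9/12 = €830.2500
December 1 – December 31, 2001: 1 month at 1.7% → €27000 × 1.7% × 1/12 = €38.2500
Total = €1028.2500

€1028.25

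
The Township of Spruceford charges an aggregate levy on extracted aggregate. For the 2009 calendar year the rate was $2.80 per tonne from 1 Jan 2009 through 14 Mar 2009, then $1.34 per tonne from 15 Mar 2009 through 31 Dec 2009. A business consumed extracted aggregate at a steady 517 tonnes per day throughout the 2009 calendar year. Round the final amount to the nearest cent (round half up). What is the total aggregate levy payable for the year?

$307966.56

1 Jan – 14 Mar 2009: 73 days × 517 tonnes/day = 37,741 tonnes at $2.80/tonne → $105674.80
15 Mar – 31 Dec 2009: 292 days × 517 tonnes/day = 150,964 tonnes at $1.34/tonne → $202291.76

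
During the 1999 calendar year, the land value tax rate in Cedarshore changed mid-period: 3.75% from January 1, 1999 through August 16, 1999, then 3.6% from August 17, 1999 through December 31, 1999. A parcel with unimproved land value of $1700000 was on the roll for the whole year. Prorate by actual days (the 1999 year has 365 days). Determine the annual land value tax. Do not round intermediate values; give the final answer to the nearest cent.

January 1 – August 16, 1999: 228 days at 3.75% → $1700000 × 3.75% × 228/365 = $39821.9178
August 17 – December 31, 1999: 137 days at 3.6% → $1700000 × 3.6% × 137/365 = $22970.9589
Total = $62792.8767

$62792.88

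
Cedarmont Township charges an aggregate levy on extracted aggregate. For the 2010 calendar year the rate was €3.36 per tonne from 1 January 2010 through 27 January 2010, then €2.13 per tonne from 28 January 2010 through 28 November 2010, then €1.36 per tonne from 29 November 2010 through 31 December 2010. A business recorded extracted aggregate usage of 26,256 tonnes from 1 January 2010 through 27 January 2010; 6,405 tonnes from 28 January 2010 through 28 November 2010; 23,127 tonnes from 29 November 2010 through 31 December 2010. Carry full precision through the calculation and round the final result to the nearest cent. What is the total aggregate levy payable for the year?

€133,315.53

1 January – 27 January 2010: 26,256 tonnes at €3.36/tonne → €88,220.16
28 January – 28 November 2010: 6,405 tonnes at €2.13/tonne → €13,642.65
29 November – 31 December 2010: 23,127 tonnes at €1.36/tonne → €31,452.72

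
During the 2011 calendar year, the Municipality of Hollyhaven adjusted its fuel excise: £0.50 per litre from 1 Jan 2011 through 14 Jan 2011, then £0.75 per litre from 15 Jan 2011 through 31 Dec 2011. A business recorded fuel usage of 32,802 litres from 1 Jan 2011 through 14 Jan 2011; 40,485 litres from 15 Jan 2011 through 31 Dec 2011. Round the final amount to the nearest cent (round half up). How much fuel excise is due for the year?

1 Jan – 14 Jan 2011: 32,802 litres at £0.50/litre → £16401.00
15 Jan – 31 Dec 2011: 40,485 litres at £0.75/litre → £30363.75

£46764.75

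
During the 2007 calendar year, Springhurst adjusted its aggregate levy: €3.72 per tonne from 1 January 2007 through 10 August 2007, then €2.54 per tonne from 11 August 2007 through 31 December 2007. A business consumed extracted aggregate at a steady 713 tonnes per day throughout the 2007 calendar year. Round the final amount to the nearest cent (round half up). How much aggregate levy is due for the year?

1 January – 10 August 2007: 222 days × 713 tonnes/day = 158,286 tonnes at €3.72/tonne → €588,823.92
11 August – 31 December 2007: 143 days × 713 tonnes/day = 101,959 tonnes at €2.54/tonne → €258,975.86

€847,799.78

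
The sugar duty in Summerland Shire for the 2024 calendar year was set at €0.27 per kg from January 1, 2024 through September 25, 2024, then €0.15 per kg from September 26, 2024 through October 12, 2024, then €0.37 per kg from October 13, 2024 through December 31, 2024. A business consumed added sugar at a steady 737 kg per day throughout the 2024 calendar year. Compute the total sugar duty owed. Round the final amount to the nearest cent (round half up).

January 1 – September 25, 2024: 269 days × 737 kg/day = 198,253 kg at €0.27/kg → €53528.31
September 26 – October 12, 2024: 17 days × 737 kg/day = 12,529 kg at €0.15/kg → €1879.35
October 13 – December 31, 2024: 80 days × 737 kg/day = 58,960 kg at €0.37/kg → €21815.20

€77222.86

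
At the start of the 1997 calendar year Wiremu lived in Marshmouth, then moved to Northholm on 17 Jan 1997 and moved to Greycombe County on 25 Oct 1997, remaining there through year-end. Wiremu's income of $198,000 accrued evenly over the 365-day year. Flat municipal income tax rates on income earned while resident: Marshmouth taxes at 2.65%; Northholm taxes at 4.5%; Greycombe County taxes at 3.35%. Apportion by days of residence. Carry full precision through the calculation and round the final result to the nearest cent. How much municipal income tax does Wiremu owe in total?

Marshmouth, 1 Jan – 16 Jan 1997: 16 days → $198,000 × 2.65% × 16/365 = $230.0055
Northholm, 17 Jan – 24 Oct 1997: 281 days → $198,000 × 4.5% × 281/365 = $6,859.4795
Greycombe County, 25 Oct – 31 Dec 1997: 68 days → $198,000 × 3.35% × 68/365 = $1,235.7370
Total = $8,325.2219

$8,325.22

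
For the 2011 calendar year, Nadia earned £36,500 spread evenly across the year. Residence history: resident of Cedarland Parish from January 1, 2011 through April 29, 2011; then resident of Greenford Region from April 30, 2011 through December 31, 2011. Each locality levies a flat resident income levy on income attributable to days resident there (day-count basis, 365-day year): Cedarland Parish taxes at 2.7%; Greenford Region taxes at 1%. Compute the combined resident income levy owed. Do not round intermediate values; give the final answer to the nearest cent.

Cedarland Parish, January 1 – April 29, 2011: 119 days → £36,500 × 2.7% × 119/365 = £321.3000
Greenford Region, April 30 – December 31, 2011: 246 days → £36,500 × 1% × 246/365 = £246.0000
Total = £567.3000

£567.30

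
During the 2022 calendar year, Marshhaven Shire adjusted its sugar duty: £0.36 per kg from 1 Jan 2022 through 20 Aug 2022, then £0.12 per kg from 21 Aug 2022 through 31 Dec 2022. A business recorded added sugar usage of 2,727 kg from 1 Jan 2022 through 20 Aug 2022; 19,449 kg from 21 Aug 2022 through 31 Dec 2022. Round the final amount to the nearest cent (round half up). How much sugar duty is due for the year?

£3315.60

1 Jan – 20 Aug 2022: 2,727 kg at £0.36/kg → £981.72
21 Aug – 31 Dec 2022: 19,449 kg at £0.12/kg → £2333.88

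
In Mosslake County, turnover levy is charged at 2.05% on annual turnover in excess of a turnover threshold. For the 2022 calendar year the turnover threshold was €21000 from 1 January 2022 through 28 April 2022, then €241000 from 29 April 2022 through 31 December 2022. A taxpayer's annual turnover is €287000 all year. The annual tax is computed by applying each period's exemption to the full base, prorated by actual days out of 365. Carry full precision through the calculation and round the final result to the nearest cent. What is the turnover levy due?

€2401.03

1 January – 28 April 2022: 118 days, exemption €21000 → (€287000 − €21000) × 2.05% × 118/365 = €1762.8877
29 April – 31 December 2022: 247 days, exemption €241000 → (€287000 − €241000) × 2.05% × 247/365 = €638.1397
Total = €2401.0274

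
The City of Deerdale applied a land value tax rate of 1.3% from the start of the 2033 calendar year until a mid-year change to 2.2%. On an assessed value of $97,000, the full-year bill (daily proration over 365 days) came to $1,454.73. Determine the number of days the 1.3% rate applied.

Let d = days at the first rate; then 365 − d days at the second rate.
$97,000 × [1.3%·d + 2.2%·(365−d)] / 365 = $1,454.73
Solving gives d = 284, so the new rate took effect on 12 October 2033.

284 days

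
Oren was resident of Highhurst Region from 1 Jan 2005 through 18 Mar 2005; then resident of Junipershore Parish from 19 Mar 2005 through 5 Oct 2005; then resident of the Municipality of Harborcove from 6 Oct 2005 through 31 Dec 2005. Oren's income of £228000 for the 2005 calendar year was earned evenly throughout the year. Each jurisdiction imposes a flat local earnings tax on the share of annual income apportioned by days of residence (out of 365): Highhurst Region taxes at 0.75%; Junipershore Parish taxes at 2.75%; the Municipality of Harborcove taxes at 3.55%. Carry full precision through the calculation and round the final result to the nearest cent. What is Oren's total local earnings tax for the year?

£5742.79

Highhurst Region, 1 Jan – 18 Mar 2005: 77 days → £228000 × 0.75% × 77/365 = £360.7397
Junipershore Parish, 19 Mar – 5 Oct 2005: 201 days → £228000 × 2.75% × 201/365 = £3452.7945
The Municipality of Harborcove, 6 Oct – 31 Dec 2005: 87 days → £228000 × 3.55% × 87/365 = £1929.2548
Total = £5742.7890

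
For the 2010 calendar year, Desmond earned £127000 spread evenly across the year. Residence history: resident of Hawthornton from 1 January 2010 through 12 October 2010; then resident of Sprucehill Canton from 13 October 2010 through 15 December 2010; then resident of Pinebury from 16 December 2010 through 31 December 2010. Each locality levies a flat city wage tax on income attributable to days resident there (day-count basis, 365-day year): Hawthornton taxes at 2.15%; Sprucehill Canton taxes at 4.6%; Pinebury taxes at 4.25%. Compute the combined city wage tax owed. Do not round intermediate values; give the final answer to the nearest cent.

£3392.99

Hawthornton, 1 January – 12 October 2010: 285 days → £127000 × 2.15% × 285/365 = £2132.0342
Sprucehill Canton, 13 October – 15 December 2010: 64 days → £127000 × 4.6% × 64/365 = £1024.3507
Pinebury, 16 December – 31 December 2010: 16 days → £127000 × 4.25% × 16/365 = £236.6027
Total = £3392.9877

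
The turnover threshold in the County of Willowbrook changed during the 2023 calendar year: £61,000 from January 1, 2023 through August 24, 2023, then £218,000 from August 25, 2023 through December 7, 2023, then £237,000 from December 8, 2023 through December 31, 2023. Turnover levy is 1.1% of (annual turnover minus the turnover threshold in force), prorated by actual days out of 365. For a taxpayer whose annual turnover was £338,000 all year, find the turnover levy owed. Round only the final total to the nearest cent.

January 1 – August 24, 2023: 236 days, exemption £61,000 → (£338,000 − £61,000) × 1.1% × 236/365 = £1,970.1151
August 25 – December 7, 2023: 105 days, exemption £218,000 → (£338,000 − £218,000) × 1.1% × 105/365 = £379.7260
December 8 – December 31, 2023: 24 days, exemption £237,000 → (£338,000 − £237,000) × 1.1% × 24/365 = £73.0521
Total = £2,422.8932

£2,422.89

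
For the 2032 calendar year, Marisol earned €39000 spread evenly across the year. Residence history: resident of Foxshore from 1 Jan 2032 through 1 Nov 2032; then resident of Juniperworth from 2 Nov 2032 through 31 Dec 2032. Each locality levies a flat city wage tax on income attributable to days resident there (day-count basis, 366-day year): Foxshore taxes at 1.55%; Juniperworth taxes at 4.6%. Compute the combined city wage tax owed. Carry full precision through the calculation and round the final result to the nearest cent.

€799.50

Foxshore, 1 Jan – 1 Nov 2032: 306 days → €39000 × 1.55% × 306/366 = €505.4016
Juniperworth, 2 Nov – 31 Dec 2032: 60 days → €39000 × 4.6% × 60/366 = €294.0984
Total = €799.5000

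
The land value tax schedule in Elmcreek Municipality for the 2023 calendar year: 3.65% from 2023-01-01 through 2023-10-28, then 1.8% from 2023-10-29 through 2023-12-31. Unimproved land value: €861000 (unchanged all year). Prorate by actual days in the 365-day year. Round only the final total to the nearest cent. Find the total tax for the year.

€28633.56

2023-01-01 to 2023-10-28: 301 days at 3.65% → €861000 × 3.65% × 301/365 = €25916.1000
2023-10-29 to 2023-12-31: 64 days at 1.8% → €861000 × 1.8% × 64/365 = €2717.4575
Total = €28633.5575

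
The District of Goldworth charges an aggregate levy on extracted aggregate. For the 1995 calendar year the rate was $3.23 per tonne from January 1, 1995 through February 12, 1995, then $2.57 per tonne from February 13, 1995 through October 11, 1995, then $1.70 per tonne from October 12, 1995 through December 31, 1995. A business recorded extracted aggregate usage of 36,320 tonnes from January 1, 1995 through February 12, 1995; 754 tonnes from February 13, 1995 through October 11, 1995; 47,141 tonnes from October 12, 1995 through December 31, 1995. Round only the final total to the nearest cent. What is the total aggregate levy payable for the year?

$199,391.08

January 1 – February 12, 1995: 36,320 tonnes at $3.23/tonne → $117,313.60
February 13 – October 11, 1995: 754 tonnes at $2.57/tonne → $1,937.78
October 12 – December 31, 1995: 47,141 tonnes at $1.70/tonne → $80,139.70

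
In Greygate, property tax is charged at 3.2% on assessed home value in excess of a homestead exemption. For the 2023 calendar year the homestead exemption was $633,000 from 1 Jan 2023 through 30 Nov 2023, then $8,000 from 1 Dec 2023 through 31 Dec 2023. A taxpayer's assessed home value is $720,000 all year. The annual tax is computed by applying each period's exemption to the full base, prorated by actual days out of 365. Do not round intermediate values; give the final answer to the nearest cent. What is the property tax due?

1 Jan – 30 Nov 2023: 334 days, exemption $633,000 → ($720,000 − $633,000) × 3.2% × 334/365 = $2,547.5507
1 Dec – 31 Dec 2023: 31 days, exemption $8,000 → ($720,000 − $8,000) × 3.2% × 31/365 = $1,935.0795
Total = $4,482.6301

$4,482.63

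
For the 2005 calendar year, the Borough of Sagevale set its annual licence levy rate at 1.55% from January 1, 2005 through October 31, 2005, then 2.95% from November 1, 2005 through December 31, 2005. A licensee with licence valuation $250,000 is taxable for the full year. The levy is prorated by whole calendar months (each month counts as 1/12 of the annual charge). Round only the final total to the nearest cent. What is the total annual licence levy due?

January 1 – October 31, 2005: 10 months at 1.55% → $250,000 × 1.55% × 10/12 = $3,229.1667
November 1 – December 31, 2005: 2 months at 2.95% → $250,000 × 2.95% × 2/12 = $1,229.1667
Total = $4,458.3333

$4,458.33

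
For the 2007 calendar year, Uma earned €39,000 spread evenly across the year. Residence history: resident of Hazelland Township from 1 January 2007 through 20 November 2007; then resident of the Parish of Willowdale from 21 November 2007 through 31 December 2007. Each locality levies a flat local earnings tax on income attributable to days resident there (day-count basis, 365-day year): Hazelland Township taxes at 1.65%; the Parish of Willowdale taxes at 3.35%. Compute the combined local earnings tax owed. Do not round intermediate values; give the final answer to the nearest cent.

€717.97

Hazelland Township, 1 January – 20 November 2007: 324 days → €39,000 × 1.65% × 324/365 = €571.2164
The Parish of Willowdale, 21 November – 31 December 2007: 41 days → €39,000 × 3.35% × 41/365 = €146.7575
Total = €717.9740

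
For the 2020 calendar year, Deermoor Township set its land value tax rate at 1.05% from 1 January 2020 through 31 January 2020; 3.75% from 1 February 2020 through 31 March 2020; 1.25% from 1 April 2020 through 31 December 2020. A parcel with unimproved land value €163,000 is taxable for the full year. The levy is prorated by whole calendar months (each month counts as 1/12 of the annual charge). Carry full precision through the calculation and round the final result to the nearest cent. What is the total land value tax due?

€2,689.50

1 January – 31 January 2020: 1 month at 1.05% → €163,000 × 1.05% × 1/12 = €142.6250
1 February – 31 March 2020: 2 months at 3.75% → €163,000 × 3.75% × 2/12 = €1,018.7500
1 April – 31 December 2020: 9 months at 1.25% → €163,000 × 1.25% × 9/12 = €1,528.1250
Total = €2,689.5000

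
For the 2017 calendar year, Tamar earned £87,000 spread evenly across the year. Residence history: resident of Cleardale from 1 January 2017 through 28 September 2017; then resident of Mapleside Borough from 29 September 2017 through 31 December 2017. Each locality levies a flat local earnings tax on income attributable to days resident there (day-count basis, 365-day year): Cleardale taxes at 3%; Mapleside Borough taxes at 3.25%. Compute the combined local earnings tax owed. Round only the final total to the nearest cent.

Cleardale, 1 January – 28 September 2017: 271 days → £87,000 × 3% × 271/365 = £1,937.8356
Mapleside Borough, 29 September – 31 December 2017: 94 days → £87,000 × 3.25% × 94/365 = £728.1781
Total = £2,666.0137

£2,666.01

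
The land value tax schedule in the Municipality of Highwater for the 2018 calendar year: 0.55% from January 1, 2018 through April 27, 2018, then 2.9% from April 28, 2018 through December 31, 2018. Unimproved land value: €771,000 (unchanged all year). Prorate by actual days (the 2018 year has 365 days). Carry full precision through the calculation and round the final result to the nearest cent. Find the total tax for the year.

€16,551.15

January 1 – April 27, 2018: 117 days at 0.55% → €771,000 × 0.55% × 117/365 = €1,359.2836
April 28 – December 31, 2018: 248 days at 2.9% → €771,000 × 2.9% × 248/365 = €15,191.8685
Total = €16,551.1521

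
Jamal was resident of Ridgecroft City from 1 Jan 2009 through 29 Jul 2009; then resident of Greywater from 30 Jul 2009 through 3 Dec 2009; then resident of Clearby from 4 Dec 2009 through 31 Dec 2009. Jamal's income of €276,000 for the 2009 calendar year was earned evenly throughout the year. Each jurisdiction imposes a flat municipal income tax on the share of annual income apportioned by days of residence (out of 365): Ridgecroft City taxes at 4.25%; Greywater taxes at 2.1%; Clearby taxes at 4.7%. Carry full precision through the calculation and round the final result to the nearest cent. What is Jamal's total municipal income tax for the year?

Ridgecroft City, 1 Jan – 29 Jul 2009: 210 days → €276,000 × 4.25% × 210/365 = €6,748.7671
Greywater, 30 Jul – 3 Dec 2009: 127 days → €276,000 × 2.1% × 127/365 = €2,016.6904
Clearby, 4 Dec – 31 Dec 2009: 28 days → €276,000 × 4.7% × 28/365 = €995.1123
Total = €9,760.5699

€9,760.57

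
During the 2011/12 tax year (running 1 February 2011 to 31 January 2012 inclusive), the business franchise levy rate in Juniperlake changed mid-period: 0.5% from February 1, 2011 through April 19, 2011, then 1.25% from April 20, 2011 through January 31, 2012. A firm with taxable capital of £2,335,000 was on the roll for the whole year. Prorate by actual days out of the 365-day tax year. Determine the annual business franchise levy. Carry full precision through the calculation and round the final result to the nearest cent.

£25,445.10

February 1 – April 19, 2011: 78 days at 0.5% → £2,335,000 × 0.5% × 78/365 = £2,494.9315
April 20, 2011 – January 31, 2012: 287 days at 1.25% → £2,335,000 × 1.25% × 287/365 = £22,950.1712
Total = £25,445.1027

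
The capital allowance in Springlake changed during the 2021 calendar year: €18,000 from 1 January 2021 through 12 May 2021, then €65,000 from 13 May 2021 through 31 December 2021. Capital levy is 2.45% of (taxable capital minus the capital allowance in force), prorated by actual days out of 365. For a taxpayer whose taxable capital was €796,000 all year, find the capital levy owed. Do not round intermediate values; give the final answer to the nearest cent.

€18,325.93

1 January – 12 May 2021: 132 days, exemption €18,000 → (€796,000 − €18,000) × 2.45% × 132/365 = €6,893.2932
13 May – 31 December 2021: 233 days, exemption €65,000 → (€796,000 − €65,000) × 2.45% × 233/365 = €11,432.6397
Total = €18,325.9329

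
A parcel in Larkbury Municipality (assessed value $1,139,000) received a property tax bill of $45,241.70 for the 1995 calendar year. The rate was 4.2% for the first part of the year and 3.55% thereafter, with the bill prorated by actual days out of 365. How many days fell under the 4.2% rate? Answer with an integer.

237 days

Let d = days at the first rate; then 365 − d days at the second rate.
$1,139,000 × [4.2%·d + 3.55%·(365−d)] / 365 = $45,241.70
Solving gives d = 237, so the new rate took effect on 26 Aug 1995.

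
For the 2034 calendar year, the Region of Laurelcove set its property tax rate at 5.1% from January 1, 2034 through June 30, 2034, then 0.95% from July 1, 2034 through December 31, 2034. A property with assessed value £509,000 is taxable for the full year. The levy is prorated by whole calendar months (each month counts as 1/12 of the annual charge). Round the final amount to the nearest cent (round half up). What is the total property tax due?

January 1 – June 30, 2034: 6 months at 5.1% → £509,000 × 5.1% × 6/12 = £12,979.5000
July 1 – December 31, 2034: 6 months at 0.95% → £509,000 × 0.95% × 6/12 = £2,417.7500
Total = £15,397.2500

£15,397.25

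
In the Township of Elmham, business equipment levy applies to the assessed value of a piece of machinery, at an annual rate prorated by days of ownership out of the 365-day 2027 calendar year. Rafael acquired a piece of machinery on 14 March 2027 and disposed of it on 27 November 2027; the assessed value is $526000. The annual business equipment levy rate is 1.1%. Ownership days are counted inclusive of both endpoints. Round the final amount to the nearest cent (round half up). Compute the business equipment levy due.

Days held (14 March – 27 November 2027): 259 out of 365
Tax = $526000 × 1.1% × 259/365 = $4105.6822

$4105.68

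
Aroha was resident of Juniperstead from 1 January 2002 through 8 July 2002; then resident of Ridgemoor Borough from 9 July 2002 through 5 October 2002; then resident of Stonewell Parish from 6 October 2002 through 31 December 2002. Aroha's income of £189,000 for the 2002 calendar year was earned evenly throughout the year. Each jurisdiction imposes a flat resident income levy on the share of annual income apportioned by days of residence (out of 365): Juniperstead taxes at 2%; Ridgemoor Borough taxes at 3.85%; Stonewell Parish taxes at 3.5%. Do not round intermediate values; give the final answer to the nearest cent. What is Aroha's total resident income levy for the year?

Juniperstead, 1 January – 8 July 2002: 189 days → £189,000 × 2% × 189/365 = £1,957.3151
Ridgemoor Borough, 9 July – 5 October 2002: 89 days → £189,000 × 3.85% × 89/365 = £1,774.2699
Stonewell Parish, 6 October – 31 December 2002: 87 days → £189,000 × 3.5% × 87/365 = £1,576.7260
Total = £5,308.3110

£5,308.31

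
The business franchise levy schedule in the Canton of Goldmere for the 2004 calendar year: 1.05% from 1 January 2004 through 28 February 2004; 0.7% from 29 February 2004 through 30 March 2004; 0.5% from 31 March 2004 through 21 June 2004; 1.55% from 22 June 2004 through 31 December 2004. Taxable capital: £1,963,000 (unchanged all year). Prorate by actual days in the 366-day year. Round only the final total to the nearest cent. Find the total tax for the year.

1 January – 28 February 2004: 59 days at 1.05% → £1,963,000 × 1.05% × 59/366 = £3,322.6189
29 February – 30 March 2004: 31 days at 0.7% → £1,963,000 × 0.7% × 31/366 = £1,163.8552
31 March – 21 June 2004: 83 days at 0.5% → £1,963,000 × 0.5% × 83/366 = £2,225.8060
22 June – 31 December 2004: 193 days at 1.55% → £1,963,000 × 1.55% × 193/366 = £16,044.5751
Total = £22,756.8552

£22,756.86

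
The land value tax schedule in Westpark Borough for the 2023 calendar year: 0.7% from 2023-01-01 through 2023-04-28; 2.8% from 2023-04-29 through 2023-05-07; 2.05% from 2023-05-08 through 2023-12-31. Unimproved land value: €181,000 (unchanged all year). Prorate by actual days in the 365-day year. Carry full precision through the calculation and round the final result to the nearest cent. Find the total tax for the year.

€2,954.02

2023-01-01 to 2023-04-28: 118 days at 0.7% → €181,000 × 0.7% × 118/365 = €409.6055
2023-04-29 to 2023-05-07: 9 days at 2.8% → €181,000 × 2.8% × 9/365 = €124.9644
2023-05-08 to 2023-12-31: 238 days at 2.05% → €181,000 × 2.05% × 238/365 = €2,419.4493
Total = €2,954.0192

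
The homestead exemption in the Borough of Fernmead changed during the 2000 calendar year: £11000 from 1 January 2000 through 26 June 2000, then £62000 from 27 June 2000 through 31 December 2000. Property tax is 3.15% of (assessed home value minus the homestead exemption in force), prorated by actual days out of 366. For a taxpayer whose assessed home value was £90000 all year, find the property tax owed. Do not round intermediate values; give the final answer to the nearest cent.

1 January – 26 June 2000: 178 days, exemption £11000 → (£90000 − £11000) × 3.15% × 178/366 = £1210.2541
27 June – 31 December 2000: 188 days, exemption £62000 → (£90000 − £62000) × 3.15% × 188/366 = £453.0492
Total = £1663.3033

£1663.30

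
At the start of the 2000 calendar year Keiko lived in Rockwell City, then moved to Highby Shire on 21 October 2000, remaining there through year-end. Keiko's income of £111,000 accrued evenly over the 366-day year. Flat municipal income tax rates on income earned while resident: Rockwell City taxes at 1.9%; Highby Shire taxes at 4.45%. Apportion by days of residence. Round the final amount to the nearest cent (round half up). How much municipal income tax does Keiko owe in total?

Rockwell City, 1 January – 20 October 2000: 294 days → £111,000 × 1.9% × 294/366 = £1,694.1148
Highby Shire, 21 October – 31 December 2000: 72 days → £111,000 × 4.45% × 72/366 = £971.7049
Total = £2,665.8197

£2,665.82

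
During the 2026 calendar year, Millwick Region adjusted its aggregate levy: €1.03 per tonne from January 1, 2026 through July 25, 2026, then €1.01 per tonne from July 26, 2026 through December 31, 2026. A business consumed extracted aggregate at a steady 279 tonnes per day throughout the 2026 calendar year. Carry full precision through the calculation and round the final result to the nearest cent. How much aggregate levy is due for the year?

January 1 – July 25, 2026: 206 days × 279 tonnes/day = 57,474 tonnes at €1.03/tonne → €59,198.22
July 26 – December 31, 2026: 159 days × 279 tonnes/day = 44,361 tonnes at €1.01/tonne → €44,804.61

€104,002.83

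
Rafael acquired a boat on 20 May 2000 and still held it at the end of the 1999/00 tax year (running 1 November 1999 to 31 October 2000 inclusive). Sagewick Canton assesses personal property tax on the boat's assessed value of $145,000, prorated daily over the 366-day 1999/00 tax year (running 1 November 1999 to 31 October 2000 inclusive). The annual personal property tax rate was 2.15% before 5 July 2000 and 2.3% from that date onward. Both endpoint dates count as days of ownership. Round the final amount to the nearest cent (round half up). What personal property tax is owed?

$1,476.15

20 May – 4 July 2000: 46 days at 2.15% → $145,000 × 2.15% × 46/366 = $391.8169
5 July – 31 October 2000: 119 days at 2.3% → $145,000 × 2.3% × 119/366 = $1,084.3306
Total = $1,476.1475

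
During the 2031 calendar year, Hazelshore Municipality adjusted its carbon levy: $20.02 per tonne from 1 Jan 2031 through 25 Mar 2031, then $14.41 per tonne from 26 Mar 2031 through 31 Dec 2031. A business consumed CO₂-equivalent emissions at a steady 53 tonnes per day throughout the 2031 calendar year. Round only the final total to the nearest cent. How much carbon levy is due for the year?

1 Jan – 25 Mar 2031: 84 days × 53 tonnes/day = 4,452 tonnes at $20.02/tonne → $89129.04
26 Mar – 31 Dec 2031: 281 days × 53 tonnes/day = 14,893 tonnes at $14.41/tonne → $214608.13

$303737.17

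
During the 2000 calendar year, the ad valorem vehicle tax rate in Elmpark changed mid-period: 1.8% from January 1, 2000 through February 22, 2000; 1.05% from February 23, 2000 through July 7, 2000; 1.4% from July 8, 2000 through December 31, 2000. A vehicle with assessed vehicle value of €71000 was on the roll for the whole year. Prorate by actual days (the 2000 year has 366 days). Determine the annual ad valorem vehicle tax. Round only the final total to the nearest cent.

January 1 – February 22, 2000: 53 days at 1.8% → €71000 × 1.8% × 53/366 = €185.0656
February 23 – July 7, 2000: 136 days at 1.05% → €71000 × 1.05% × 136/366 = €277.0164
July 8 – December 31, 2000: 177 days at 1.4% → €71000 × 1.4% × 177/366 = €480.7049
Total = €942.7869

€942.79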